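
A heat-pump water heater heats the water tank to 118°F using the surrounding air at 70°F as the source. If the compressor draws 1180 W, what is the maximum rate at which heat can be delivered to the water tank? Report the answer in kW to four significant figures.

14.20 kW

In absolute terms T_C = 294.26 K and T_H = 320.93 K, so ΔT = 26.67 K.
COP_Carnot = T_H/ΔT = 320.93/26.67 = 12.03.
Q̇_max = COP_Carnot × Ẇ = 12.03 × 1180 W = 14200 W = 14.20 kW.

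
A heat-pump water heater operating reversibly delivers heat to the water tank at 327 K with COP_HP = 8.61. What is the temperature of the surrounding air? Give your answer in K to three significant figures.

COP_HP = T_H/(T_H − T_C) gives T_H − T_C = T_H/COP.
With T_H = 327.00 K, T_C = 327.00 × (1 − 1/8.61) = 289.02 K.

289 K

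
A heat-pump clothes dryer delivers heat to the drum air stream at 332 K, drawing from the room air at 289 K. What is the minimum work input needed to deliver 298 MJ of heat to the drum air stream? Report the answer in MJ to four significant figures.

38.60 MJ

The reservoir spacing is ΔT = 332 − 289 = 43.00 K.
The reversible limit is COP_HP = T_H/ΔT = 7.721, so W_min = Q_H/COP = Q_H·ΔT/T_H.
W_min = 298.0 × 43.00/332.00 = 38.60 MJ.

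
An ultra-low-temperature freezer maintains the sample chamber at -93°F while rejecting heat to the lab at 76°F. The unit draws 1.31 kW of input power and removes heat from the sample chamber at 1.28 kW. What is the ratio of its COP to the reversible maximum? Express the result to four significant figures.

0.4503

COP_actual = Q̇_C/Ẇ = 1.280/1.310 = 0.9771.
In absolute terms T_C = 203.71 K and T_H = 297.59 K, so ΔT = 93.89 K.
COP_Carnot = T_C/ΔT = 203.71/93.89 = 2.170.
η_II = COP_actual/COP_Carnot = 0.9771/2.170 = 0.4503.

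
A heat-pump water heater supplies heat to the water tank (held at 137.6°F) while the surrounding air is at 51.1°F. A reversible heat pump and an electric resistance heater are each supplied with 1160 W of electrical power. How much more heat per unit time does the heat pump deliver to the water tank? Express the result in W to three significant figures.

6850 W

In absolute terms T_C = 283.76 K and T_H = 331.82 K, so ΔT = 48.06 K.
COP_Carnot = T_H/ΔT = 331.82/48.06 = 6.905.
The heat pump delivers Q̇_H = COP × Ẇ = 8010 W; the resistance heater delivers Ẇ = 1160 W.
Extra = (COP − 1)·Ẇ = 6850 W.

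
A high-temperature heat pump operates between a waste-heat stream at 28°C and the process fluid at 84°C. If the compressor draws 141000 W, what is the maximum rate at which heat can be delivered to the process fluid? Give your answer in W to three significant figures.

In absolute terms T_C = 301.15 K and T_H = 357.15 K, so ΔT = 56.00 K.
COP_Carnot = T_H/ΔT = 357.15/56.00 = 6.378.
Q̇_max = COP_Carnot × Ẇ = 6.378 × 141000 W = 899300 W.

899000 W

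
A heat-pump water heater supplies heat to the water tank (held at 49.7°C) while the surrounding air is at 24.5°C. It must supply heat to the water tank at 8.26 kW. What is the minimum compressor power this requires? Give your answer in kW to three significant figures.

In absolute terms T_C = 297.65 K and T_H = 322.85 K, so ΔT = 25.20 K.
COP_Carnot = T_H/ΔT = 322.85/25.20 = 12.81.
Ẇ_min = Q̇/COP_Carnot = 8.260/12.81 = 0.6447 kW.

0.645 kW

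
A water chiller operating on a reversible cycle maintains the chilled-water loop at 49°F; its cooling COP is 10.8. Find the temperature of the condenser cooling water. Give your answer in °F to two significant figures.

96 °F

COP_R = T_C/(T_H − T_C) gives T_H − T_C = T_C/COP.
With T_C = 282.59 K, T_H = 282.59 × (1 + 1/10.8) = 308.76 K.
Converting, 308.76 K = 96.10°F.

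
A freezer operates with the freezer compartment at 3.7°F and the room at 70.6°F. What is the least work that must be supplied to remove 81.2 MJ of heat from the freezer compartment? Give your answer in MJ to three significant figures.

In absolute terms T_C = 257.43 K and T_H = 294.59 K, so ΔT = 37.17 K.
The reversible limit is COP_R = T_C/ΔT = 6.926, so W_min = Q_C/COP = Q_C·ΔT/T_C.
W_min = 81.20 × 37.17/257.43 = 11.72 MJ.

11.7 MJ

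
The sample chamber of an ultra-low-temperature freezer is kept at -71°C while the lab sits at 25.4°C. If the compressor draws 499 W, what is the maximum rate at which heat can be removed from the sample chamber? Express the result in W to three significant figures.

In absolute terms T_C = 202.15 K and T_H = 298.55 K, so ΔT = 96.40 K.
COP_Carnot = T_C/ΔT = 202.15/96.40 = 2.097.
Q̇_max = COP_Carnot × Ẇ = 2.097 × 499.0 W = 1046 W.

1050 W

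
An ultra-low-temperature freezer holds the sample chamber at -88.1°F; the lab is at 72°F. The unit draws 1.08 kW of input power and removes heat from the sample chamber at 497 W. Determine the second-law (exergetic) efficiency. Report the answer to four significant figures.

0.1983

Converting, Q̇_C = 497.0 W = 0.4970 kW, so COP_actual = Q̇_C/Ẇ = 0.4970/1.080 = 0.4602.
In absolute terms T_C = 206.43 K and T_H = 295.37 K, so ΔT = 88.94 K.
COP_Carnot = T_C/ΔT = 206.43/88.94 = 2.321.
η_II = COP_actual/COP_Carnot = 0.4602/2.321 = 0.1983.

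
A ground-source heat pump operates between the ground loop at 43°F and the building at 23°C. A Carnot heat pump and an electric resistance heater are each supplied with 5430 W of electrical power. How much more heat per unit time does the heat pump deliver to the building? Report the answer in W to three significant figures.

89800 W

In absolute terms T_C = 279.26 K and T_H = 296.15 K, so ΔT = 16.89 K.
COP_Carnot = T_H/ΔT = 296.15/16.89 = 17.54.
The heat pump delivers Q̇_H = COP × Ẇ = 95220 W; the resistance heater delivers Ẇ = 5430 W.
Extra = (COP − 1)·Ẇ = 89790 W.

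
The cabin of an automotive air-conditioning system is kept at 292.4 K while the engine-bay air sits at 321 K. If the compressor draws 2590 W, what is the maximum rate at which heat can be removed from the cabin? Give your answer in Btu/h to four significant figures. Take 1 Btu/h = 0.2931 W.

The reservoir spacing is ΔT = 321 − 292.4 = 28.60 K.
COP_Carnot = T_C/ΔT = 292.40/28.60 = 10.22.
Q̇_max = COP_Carnot × Ẇ = 10.22 × 2590 W = 26480 W = 90340 Btu/h.

90340 Btu/h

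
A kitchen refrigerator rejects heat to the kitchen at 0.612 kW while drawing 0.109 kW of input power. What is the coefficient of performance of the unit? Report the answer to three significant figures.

4.61

The first law gives Q̇_H = Q̇_C + Ẇ, so the three rates are Q̇_C = 0.5030, Q̇_H = 0.6120, Ẇ = 0.1090 kW.
COP_R = Q̇_C/Ẇ = 0.5030/0.1090 = 4.615.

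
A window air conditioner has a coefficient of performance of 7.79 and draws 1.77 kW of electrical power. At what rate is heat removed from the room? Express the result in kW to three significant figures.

13.8 kW

Q̇_C = COP × Ẇ = 7.79 × 1.770 = 13.79 kW.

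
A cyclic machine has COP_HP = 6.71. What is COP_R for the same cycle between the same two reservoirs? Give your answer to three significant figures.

Since Q_H = Q_C + W for any cycle, COP_R = Q_C/W = Q_H/W − 1.
COP_R = 6.71 − 1 = 5.71.

5.71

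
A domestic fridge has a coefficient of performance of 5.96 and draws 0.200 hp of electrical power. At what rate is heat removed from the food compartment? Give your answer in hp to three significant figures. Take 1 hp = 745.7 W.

Q̇_C = COP × Ẇ = 5.96 × 0.2000 = 1.192 hp.

1.19 hp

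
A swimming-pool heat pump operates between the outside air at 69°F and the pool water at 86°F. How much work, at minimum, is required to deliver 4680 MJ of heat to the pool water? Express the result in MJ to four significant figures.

145.8 MJ

In absolute terms T_C = 293.71 K and T_H = 303.15 K, so ΔT = 9.444 K.
The reversible limit is COP_HP = T_H/ΔT = 32.10, so W_min = Q_H/COP = Q_H·ΔT/T_H.
W_min = 4680 × 9.444/303.15 = 145.8 MJ.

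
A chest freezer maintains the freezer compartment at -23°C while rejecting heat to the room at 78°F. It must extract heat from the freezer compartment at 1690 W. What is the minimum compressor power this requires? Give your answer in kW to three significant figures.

0.328 kW

In absolute terms T_C = 250.15 K and T_H = 298.71 K, so ΔT = 48.56 K.
COP_Carnot = T_C/ΔT = 250.15/48.56 = 5.152.
Ẇ_min = Q̇/COP_Carnot = 1690/5.152 = 328.0 W = 0.3280 kW.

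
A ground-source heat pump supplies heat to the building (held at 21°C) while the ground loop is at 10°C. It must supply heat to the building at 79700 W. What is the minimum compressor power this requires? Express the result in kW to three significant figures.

In absolute terms T_C = 283.15 K and T_H = 294.15 K, so ΔT = 11.00 K.
COP_Carnot = T_H/ΔT = 294.15/11.00 = 26.74.
Ẇ_min = Q̇/COP_Carnot = 79700/26.74 = 2980 W = 2.980 kW.

2.98 kW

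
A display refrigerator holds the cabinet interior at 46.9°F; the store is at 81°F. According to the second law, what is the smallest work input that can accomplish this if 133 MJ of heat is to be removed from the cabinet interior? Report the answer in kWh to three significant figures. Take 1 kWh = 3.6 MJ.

2.49 kWh

In absolute terms T_C = 281.43 K and T_H = 300.37 K, so ΔT = 18.94 K.
The reversible limit is COP_R = T_C/ΔT = 14.86, so W_min = Q_C/COP = Q_C·ΔT/T_C.
W_min = 133.0 × 18.94/281.43 = 8.953 MJ = 2.487 kWh.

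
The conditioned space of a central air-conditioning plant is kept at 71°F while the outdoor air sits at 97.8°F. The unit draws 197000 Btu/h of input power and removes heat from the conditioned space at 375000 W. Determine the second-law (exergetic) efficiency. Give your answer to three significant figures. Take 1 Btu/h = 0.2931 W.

0.328

Converting, Q̇_C = 375000 W = 1279000 Btu/h, so COP_actual = Q̇_C/Ẇ = 1279000/197000 = 6.495.
In absolute terms T_C = 294.82 K and T_H = 309.71 K, so ΔT = 14.89 K.
COP_Carnot = T_C/ΔT = 294.82/14.89 = 19.80.
η_II = COP_actual/COP_Carnot = 6.495/19.80 = 0.3280.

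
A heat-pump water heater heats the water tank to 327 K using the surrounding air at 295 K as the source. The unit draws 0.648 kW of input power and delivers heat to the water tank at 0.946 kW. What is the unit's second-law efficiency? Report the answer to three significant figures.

0.143

COP_actual = Q̇_H/Ẇ = 0.9460/0.6480 = 1.460.
The reservoir spacing is ΔT = 327 − 295 = 32.00 K.
COP_Carnot = T_H/ΔT = 327.00/32.00 = 10.22.
η_II = COP_actual/COP_Carnot = 1.460/10.22 = 0.1429.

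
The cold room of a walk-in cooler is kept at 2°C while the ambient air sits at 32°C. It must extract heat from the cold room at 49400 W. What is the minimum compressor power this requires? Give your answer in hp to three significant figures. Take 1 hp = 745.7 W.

7.22 hp

In absolute terms T_C = 275.15 K and T_H = 305.15 K, so ΔT = 30.00 K.
COP_Carnot = T_C/ΔT = 275.15/30.00 = 9.172.
Ẇ_min = Q̇/COP_Carnot = 49400/9.172 = 5386 W = 7.223 hp.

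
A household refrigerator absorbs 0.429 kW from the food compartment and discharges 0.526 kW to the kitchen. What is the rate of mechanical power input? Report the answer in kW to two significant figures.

For a cyclic device the first law requires Q̇_H = Q̇_C + Ẇ.
Ẇ = Q̇_H − Q̇_C = 0.09700 kW.

0.097 kW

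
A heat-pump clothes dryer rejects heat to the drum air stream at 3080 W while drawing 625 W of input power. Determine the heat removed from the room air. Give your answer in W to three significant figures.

2460 W

For a cyclic device the first law requires Q̇_H = Q̇_C + Ẇ.
Q̇_C = Q̇_H − Ẇ = 2455 W.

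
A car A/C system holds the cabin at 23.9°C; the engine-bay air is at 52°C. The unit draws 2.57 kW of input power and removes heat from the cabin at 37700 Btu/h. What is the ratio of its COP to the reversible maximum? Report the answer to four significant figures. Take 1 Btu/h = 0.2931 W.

0.4067

Converting, Q̇_C = 37700 Btu/h = 11.05 kW, so COP_actual = Q̇_C/Ẇ = 11.05/2.570 = 4.300.
In absolute terms T_C = 297.05 K and T_H = 325.15 K, so ΔT = 28.10 K.
COP_Carnot = T_C/ΔT = 297.05/28.10 = 10.57.
η_II = COP_actual/COP_Carnot = 4.300/10.57 = 0.4067.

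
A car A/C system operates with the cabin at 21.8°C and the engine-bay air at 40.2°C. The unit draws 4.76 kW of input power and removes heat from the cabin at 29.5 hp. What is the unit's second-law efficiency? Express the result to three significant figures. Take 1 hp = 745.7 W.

Converting, Q̇_C = 29.50 hp = 22.00 kW, so COP_actual = Q̇_C/Ẇ = 22.00/4.760 = 4.621.
In absolute terms T_C = 294.95 K and T_H = 313.35 K, so ΔT = 18.40 K.
COP_Carnot = T_C/ΔT = 294.95/18.40 = 16.03.
η_II = COP_actual/COP_Carnot = 4.621/16.03 = 0.2883.

0.288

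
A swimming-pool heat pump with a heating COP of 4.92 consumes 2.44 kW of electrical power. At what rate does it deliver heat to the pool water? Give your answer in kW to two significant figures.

12 kW

Q̇_H = COP_HP × Ẇ = 4.92 × 2.440 = 12.00 kW.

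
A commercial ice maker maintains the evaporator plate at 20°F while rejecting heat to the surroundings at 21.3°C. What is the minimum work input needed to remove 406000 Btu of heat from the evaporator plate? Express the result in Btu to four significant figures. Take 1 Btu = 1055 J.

42610 Btu

In absolute terms T_C = 266.48 K and T_H = 294.45 K, so ΔT = 27.97 K.
The reversible limit is COP_R = T_C/ΔT = 9.529, so W_min = Q_C/COP = Q_C·ΔT/T_C.
W_min = 406000 × 27.97/266.48 = 42610 Btu.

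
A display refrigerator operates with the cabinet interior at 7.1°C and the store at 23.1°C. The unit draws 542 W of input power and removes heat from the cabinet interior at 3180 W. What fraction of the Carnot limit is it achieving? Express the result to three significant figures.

COP_actual = Q̇_C/Ẇ = 3180/542.0 = 5.867.
In absolute terms T_C = 280.25 K and T_H = 296.25 K, so ΔT = 16.00 K.
COP_Carnot = T_C/ΔT = 280.25/16.00 = 17.52.
η_II = COP_actual/COP_Carnot = 5.867/17.52 = 0.3350.

0.335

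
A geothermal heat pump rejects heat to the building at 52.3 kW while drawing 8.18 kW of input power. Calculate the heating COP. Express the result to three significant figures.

The first law gives Q̇_H = Q̇_C + Ẇ, so the three rates are Q̇_C = 44.12, Q̇_H = 52.30, Ẇ = 8.180 kW.
COP_HP = Q̇_H/Ẇ = 52.30/8.180 = 6.394.

6.39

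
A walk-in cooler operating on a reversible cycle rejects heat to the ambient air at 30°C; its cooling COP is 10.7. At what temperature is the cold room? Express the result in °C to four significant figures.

For a Carnot refrigerator COP_R = T_C/(T_H − T_C), so T_C = COP·T_H/(1 + COP).
With T_H = 303.15 K, T_C = 10.7 × 303.15/11.70 = 277.24 K.
Converting, 277.24 K = 4.09°C.

4.090 °C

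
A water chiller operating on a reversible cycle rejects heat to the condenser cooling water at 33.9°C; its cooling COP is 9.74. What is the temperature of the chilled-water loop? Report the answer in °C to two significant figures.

For a Carnot refrigerator COP_R = T_C/(T_H − T_C), so T_C = COP·T_H/(1 + COP).
With T_H = 307.05 K, T_C = 9.74 × 307.05/10.74 = 278.46 K.
Converting, 278.46 K = 5.31°C.

5.3 °C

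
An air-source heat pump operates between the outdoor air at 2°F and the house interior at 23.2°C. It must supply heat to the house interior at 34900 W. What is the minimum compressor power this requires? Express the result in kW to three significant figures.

4.69 kW

In absolute terms T_C = 256.48 K and T_H = 296.35 K, so ΔT = 39.87 K.
COP_Carnot = T_H/ΔT = 296.35/39.87 = 7.434.
Ẇ_min = Q̇/COP_Carnot = 34900/7.434 = 4695 W = 4.695 kW.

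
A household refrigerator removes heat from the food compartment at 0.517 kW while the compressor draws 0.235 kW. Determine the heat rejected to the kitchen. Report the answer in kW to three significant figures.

0.752 kW

For a cyclic device the first law requires Q̇_H = Q̇_C + Ẇ.
Q̇_H = Q̇_C + Ẇ = 0.7520 kW.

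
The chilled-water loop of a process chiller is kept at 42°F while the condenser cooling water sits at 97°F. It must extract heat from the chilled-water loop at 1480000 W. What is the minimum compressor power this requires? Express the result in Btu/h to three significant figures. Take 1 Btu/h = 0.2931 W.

In absolute terms T_C = 278.71 K and T_H = 309.26 K, so ΔT = 30.56 K.
COP_Carnot = T_C/ΔT = 278.71/30.56 = 9.121.
Ẇ_min = Q̇/COP_Carnot = 1480000/9.121 = 162300 W = 553600 Btu/h.

554000 Btu/h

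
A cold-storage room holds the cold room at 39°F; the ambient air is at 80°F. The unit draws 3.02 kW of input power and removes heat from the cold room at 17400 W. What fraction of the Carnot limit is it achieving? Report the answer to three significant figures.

0.474

Converting, Q̇_C = 17400 W = 17.40 kW, so COP_actual = Q̇_C/Ẇ = 17.40/3.020 = 5.762.
In absolute terms T_C = 277.04 K and T_H = 299.82 K, so ΔT = 22.78 K.
COP_Carnot = T_C/ΔT = 277.04/22.78 = 12.16.
η_II = COP_actual/COP_Carnot = 5.762/12.16 = 0.4737.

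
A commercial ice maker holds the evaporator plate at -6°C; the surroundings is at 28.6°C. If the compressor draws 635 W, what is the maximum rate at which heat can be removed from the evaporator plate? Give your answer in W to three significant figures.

In absolute terms T_C = 267.15 K and T_H = 301.75 K, so ΔT = 34.60 K.
COP_Carnot = T_C/ΔT = 267.15/34.60 = 7.721.
Q̇_max = COP_Carnot × Ẇ = 7.721 × 635.0 W = 4903 W.

4900 W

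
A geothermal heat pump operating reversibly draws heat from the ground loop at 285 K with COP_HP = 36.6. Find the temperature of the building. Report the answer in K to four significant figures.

293.0 K

COP_HP = T_H/(T_H − T_C) rearranges to T_H = COP·T_C/(COP − 1).
With T_C = 285.00 K, T_H = 36.6 × 285.00/35.60 = 293.01 K.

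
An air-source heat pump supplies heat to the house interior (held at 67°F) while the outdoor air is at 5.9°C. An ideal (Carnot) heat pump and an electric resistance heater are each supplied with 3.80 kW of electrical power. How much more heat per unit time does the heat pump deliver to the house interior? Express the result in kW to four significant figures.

In absolute terms T_C = 279.05 K and T_H = 292.59 K, so ΔT = 13.54 K.
COP_Carnot = T_H/ΔT = 292.59/13.54 = 21.60.
The heat pump delivers Q̇_H = COP × Ẇ = 82.09 kW; the resistance heater delivers Ẇ = 3.800 kW.
Extra = (COP − 1)·Ẇ = 78.29 kW.

78.29 kW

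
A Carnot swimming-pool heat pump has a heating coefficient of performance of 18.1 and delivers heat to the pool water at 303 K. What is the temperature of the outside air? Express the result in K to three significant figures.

286 K

COP_HP = T_H/(T_H − T_C) gives T_H − T_C = T_H/COP.
With T_H = 303.00 K, T_C = 303.00 × (1 − 1/18.1) = 286.26 K.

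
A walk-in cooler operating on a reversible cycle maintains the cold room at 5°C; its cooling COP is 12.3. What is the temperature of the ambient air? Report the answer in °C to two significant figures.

COP_R = T_C/(T_H − T_C) gives T_H − T_C = T_C/COP.
With T_C = 278.15 K, T_H = 278.15 × (1 + 1/12.3) = 300.76 K.
Converting, 300.76 K = 27.61°C.

28 °C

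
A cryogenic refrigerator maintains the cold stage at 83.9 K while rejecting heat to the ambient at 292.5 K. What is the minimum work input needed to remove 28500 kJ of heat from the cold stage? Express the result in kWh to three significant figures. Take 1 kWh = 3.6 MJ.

19.7 kWh

The reservoir spacing is ΔT = 292.5 − 83.9 = 208.6 K.
The reversible limit is COP_R = T_C/ΔT = 0.4022, so W_min = Q_C/COP = Q_C·ΔT/T_C.
W_min = 28500 × 208.6/83.90 = 70860 kJ = 19.68 kWh.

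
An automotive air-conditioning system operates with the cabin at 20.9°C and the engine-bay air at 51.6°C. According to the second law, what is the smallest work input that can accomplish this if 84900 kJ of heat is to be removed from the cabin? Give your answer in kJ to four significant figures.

8864 kJ

In absolute terms T_C = 294.05 K and T_H = 324.75 K, so ΔT = 30.70 K.
The reversible limit is COP_R = T_C/ΔT = 9.578, so W_min = Q_C/COP = Q_C·ΔT/T_C.
W_min = 84900 × 30.70/294.05 = 8864 kJ.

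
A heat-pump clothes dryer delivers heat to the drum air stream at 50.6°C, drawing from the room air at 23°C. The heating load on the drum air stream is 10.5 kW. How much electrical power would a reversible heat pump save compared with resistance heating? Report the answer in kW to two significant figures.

9.6 kW

In absolute terms T_C = 296.15 K and T_H = 323.75 K, so ΔT = 27.60 K.
COP_Carnot = T_H/ΔT = 323.75/27.60 = 11.73.
Resistance heating needs Ẇ_res = Q̇_H = 10.50 kW; the reversible heat pump needs only Ẇ_hp = Q̇_H/COP = 0.8951 kW.
Saving = 10.50 − 0.8951 = 9.605 kW.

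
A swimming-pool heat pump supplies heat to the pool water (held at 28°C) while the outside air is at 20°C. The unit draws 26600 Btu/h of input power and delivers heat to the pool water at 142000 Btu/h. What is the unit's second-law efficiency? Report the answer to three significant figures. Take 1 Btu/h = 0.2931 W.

COP_actual = Q̇_H/Ẇ = 142000/26600 = 5.338.
In absolute terms T_C = 293.15 K and T_H = 301.15 K, so ΔT = 8.000 K.
COP_Carnot = T_H/ΔT = 301.15/8.000 = 37.64.
η_II = COP_actual/COP_Carnot = 5.338/37.64 = 0.1418.

0.142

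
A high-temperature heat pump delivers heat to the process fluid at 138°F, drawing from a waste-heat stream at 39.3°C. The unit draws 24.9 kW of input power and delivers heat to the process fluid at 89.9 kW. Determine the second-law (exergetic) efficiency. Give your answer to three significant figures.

0.213

COP_actual = Q̇_H/Ẇ = 89.90/24.90 = 3.610.
In absolute terms T_C = 312.45 K and T_H = 332.04 K, so ΔT = 19.59 K.
COP_Carnot = T_H/ΔT = 332.04/19.59 = 16.95.
η_II = COP_actual/COP_Carnot = 3.610/16.95 = 0.2130.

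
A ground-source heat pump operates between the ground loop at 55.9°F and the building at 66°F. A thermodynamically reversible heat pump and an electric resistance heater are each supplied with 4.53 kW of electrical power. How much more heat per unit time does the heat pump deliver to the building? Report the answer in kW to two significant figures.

In absolute terms T_C = 286.43 K and T_H = 292.04 K, so ΔT = 5.611 K.
COP_Carnot = T_H/ΔT = 292.04/5.611 = 52.05.
The heat pump delivers Q̇_H = COP × Ẇ = 235.8 kW; the resistance heater delivers Ẇ = 4.530 kW.
Extra = (COP − 1)·Ẇ = 231.2 kW.

230 kW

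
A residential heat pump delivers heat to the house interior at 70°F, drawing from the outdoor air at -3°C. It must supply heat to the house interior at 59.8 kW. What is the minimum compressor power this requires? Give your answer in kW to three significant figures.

4.90 kW

In absolute terms T_C = 270.15 K and T_H = 294.26 K, so ΔT = 24.11 K.
COP_Carnot = T_H/ΔT = 294.26/24.11 = 12.20.
Ẇ_min = Q̇/COP_Carnot = 59.80/12.20 = 4.900 kW.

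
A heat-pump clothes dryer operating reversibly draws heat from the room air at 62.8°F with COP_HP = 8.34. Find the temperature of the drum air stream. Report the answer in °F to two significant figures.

COP_HP = T_H/(T_H − T_C) rearranges to T_H = COP·T_C/(COP − 1).
With T_C = 290.26 K, T_H = 8.34 × 290.26/7.340 = 329.81 K.
Converting, 329.81 K = 133.98°F.

130 °F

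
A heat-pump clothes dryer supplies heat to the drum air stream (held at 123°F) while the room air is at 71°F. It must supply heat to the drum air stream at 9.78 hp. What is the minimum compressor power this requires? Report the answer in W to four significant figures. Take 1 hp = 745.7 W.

In absolute terms T_C = 294.82 K and T_H = 323.71 K, so ΔT = 28.89 K.
COP_Carnot = T_H/ΔT = 323.71/28.89 = 11.21.
Ẇ_min = Q̇/COP_Carnot = 9.780/11.21 = 0.8728 hp = 650.9 W.

650.9 W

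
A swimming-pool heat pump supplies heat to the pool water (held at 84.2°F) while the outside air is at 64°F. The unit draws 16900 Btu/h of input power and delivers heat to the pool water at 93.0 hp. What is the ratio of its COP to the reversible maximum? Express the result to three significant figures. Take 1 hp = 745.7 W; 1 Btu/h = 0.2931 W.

0.520

Converting, Q̇_H = 93.00 hp = 236600 Btu/h, so COP_actual = Q̇_H/Ẇ = 236600/16900 = 14.00.
In absolute terms T_C = 290.93 K and T_H = 302.15 K, so ΔT = 11.22 K.
COP_Carnot = T_H/ΔT = 302.15/11.22 = 26.92.
η_II = COP_actual/COP_Carnot = 14.00/26.92 = 0.5200.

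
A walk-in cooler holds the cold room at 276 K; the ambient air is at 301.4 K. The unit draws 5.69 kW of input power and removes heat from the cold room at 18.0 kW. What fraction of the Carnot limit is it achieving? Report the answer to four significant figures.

COP_actual = Q̇_C/Ẇ = 18.00/5.690 = 3.163.
The reservoir spacing is ΔT = 301.4 − 276 = 25.40 K.
COP_Carnot = T_C/ΔT = 276.00/25.40 = 10.87.
η_II = COP_actual/COP_Carnot = 3.163/10.87 = 0.2911.

0.2911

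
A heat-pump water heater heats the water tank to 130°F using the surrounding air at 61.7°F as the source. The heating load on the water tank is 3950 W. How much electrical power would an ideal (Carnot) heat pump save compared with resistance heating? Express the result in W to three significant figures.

In absolute terms T_C = 289.65 K and T_H = 327.59 K, so ΔT = 37.94 K.
COP_Carnot = T_H/ΔT = 327.59/37.94 = 8.634.
Resistance heating needs Ẇ_res = Q̇_H = 3950 W; the reversible heat pump needs only Ẇ_hp = Q̇_H/COP = 457.5 W.
Saving = 3950 − 457.5 = 3492 W.

3490 W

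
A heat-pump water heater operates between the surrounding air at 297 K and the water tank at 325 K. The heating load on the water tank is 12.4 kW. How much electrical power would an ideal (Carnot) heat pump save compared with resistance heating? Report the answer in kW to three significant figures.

The reservoir spacing is ΔT = 325 − 297 = 28.00 K.
COP_Carnot = T_H/ΔT = 325.00/28.00 = 11.61.
Resistance heating needs Ẇ_res = Q̇_H = 12.40 kW; the reversible heat pump needs only Ẇ_hp = Q̇_H/COP = 1.068 kW.
Saving = 12.40 − 1.068 = 11.33 kW.

11.3 kW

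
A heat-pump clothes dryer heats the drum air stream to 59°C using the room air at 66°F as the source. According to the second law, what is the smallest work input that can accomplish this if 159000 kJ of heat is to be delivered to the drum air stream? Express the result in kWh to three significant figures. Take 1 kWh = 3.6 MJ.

In absolute terms T_C = 292.04 K and T_H = 332.15 K, so ΔT = 40.11 K.
The reversible limit is COP_HP = T_H/ΔT = 8.281, so W_min = Q_H/COP = Q_H·ΔT/T_H.
W_min = 159000 × 40.11/332.15 = 19200 kJ = 5.334 kWh.

5.33 kWh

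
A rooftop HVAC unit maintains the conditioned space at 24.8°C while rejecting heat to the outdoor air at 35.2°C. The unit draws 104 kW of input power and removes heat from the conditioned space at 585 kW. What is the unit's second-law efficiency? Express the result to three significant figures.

0.196

COP_actual = Q̇_C/Ẇ = 585.0/104.0 = 5.625.
In absolute terms T_C = 297.95 K and T_H = 308.35 K, so ΔT = 10.40 K.
COP_Carnot = T_C/ΔT = 297.95/10.40 = 28.65.
η_II = COP_actual/COP_Carnot = 5.625/28.65 = 0.1963.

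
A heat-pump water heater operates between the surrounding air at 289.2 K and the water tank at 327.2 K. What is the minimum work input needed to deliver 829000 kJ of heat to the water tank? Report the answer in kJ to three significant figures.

The reservoir spacing is ΔT = 327.2 − 289.2 = 38.00 K.
The reversible limit is COP_HP = T_H/ΔT = 8.611, so W_min = Q_H/COP = Q_H·ΔT/T_H.
W_min = 829000 × 38.00/327.20 = 96280 kJ.

96300 kJ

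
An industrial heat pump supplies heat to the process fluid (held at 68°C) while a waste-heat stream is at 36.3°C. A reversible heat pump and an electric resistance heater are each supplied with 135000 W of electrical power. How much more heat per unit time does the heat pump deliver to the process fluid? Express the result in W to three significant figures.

1320000 W

In absolute terms T_C = 309.45 K and T_H = 341.15 K, so ΔT = 31.70 K.
COP_Carnot = T_H/ΔT = 341.15/31.70 = 10.76.
The heat pump delivers Q̇_H = COP × Ẇ = 1453000 W; the resistance heater delivers Ẇ = 135000 W.
Extra = (COP − 1)·Ẇ = 1318000 W.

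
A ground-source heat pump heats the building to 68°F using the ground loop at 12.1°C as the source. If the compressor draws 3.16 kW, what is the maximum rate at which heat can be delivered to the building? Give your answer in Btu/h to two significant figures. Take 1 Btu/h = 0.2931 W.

In absolute terms T_C = 285.25 K and T_H = 293.15 K, so ΔT = 7.900 K.
COP_Carnot = T_H/ΔT = 293.15/7.900 = 37.11.
Q̇_max = COP_Carnot × Ẇ = 37.11 × 3.160 kW = 117.3 kW = 400100 Btu/h.

400000 Btu/h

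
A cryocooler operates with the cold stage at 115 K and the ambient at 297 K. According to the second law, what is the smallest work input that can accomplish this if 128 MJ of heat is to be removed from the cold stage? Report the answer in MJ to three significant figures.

The reservoir spacing is ΔT = 297 − 115 = 182.0 K.
The reversible limit is COP_R = T_C/ΔT = 0.6319, so W_min = Q_C/COP = Q_C·ΔT/T_C.
W_min = 128.0 × 182.0/115.00 = 202.6 MJ.

203 MJ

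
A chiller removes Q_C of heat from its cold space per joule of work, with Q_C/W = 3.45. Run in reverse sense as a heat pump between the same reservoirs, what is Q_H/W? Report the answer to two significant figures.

The first law on one cycle gives Q_H = Q_C + W, so Q_H/W = Q_C/W + 1.
COP_HP = COP_R + 1 = 3.45 + 1 = 4.45.

4.5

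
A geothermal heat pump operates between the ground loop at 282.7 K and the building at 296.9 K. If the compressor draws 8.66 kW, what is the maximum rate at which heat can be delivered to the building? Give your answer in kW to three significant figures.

The reservoir spacing is ΔT = 296.9 − 282.7 = 14.20 K.
COP_Carnot = T_H/ΔT = 296.90/14.20 = 20.91.
Q̇_max = COP_Carnot × Ẇ = 20.91 × 8.660 kW = 181.1 kW.

181 kW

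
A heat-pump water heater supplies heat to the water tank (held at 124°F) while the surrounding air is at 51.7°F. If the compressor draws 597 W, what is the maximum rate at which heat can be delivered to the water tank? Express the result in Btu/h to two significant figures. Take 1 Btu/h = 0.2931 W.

16000 Btu/h

In absolute terms T_C = 284.09 K and T_H = 324.26 K, so ΔT = 40.17 K.
COP_Carnot = T_H/ΔT = 324.26/40.17 = 8.073.
Q̇_max = COP_Carnot × Ẇ = 8.073 × 597.0 W = 4820 W = 16440 Btu/h.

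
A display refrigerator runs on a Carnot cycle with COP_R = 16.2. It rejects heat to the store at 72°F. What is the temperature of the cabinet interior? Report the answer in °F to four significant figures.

For a Carnot refrigerator COP_R = T_C/(T_H − T_C), so T_C = COP·T_H/(1 + COP).
With T_H = 295.37 K, T_C = 16.2 × 295.37/17.20 = 278.20 K.
Converting, 278.20 K = 41.09°F.

41.09 °F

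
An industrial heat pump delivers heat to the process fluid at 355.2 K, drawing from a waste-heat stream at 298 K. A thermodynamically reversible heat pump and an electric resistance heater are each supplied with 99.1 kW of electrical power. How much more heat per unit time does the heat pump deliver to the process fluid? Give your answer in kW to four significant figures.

516.3 kW

The reservoir spacing is ΔT = 355.2 − 298 = 57.20 K.
COP_Carnot = T_H/ΔT = 355.20/57.20 = 6.210.
The heat pump delivers Q̇_H = COP × Ẇ = 615.4 kW; the resistance heater delivers Ẇ = 99.10 kW.
Extra = (COP − 1)·Ẇ = 516.3 kW.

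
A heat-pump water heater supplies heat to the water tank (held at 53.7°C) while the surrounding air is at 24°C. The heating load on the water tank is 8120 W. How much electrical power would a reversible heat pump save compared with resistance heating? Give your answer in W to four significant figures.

7382 W

In absolute terms T_C = 297.15 K and T_H = 326.85 K, so ΔT = 29.70 K.
COP_Carnot = T_H/ΔT = 326.85/29.70 = 11.01.
Resistance heating needs Ẇ_res = Q̇_H = 8120 W; the reversible heat pump needs only Ẇ_hp = Q̇_H/COP = 737.8 W.
Saving = 8120 − 737.8 = 7382 W.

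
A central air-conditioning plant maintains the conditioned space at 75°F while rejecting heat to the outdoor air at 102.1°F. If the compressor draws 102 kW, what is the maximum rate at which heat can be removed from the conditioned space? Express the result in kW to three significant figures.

2010 kW

In absolute terms T_C = 297.04 K and T_H = 312.09 K, so ΔT = 15.06 K.
COP_Carnot = T_C/ΔT = 297.04/15.06 = 19.73.
Q̇_max = COP_Carnot × Ẇ = 19.73 × 102.0 kW = 2012 kW.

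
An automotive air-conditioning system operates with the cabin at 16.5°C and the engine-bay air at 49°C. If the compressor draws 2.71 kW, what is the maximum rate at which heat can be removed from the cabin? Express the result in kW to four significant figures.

24.15 kW

In absolute terms T_C = 289.65 K and T_H = 322.15 K, so ΔT = 32.50 K.
COP_Carnot = T_C/ΔT = 289.65/32.50 = 8.912.
Q̇_max = COP_Carnot × Ẇ = 8.912 × 2.710 kW = 24.15 kW.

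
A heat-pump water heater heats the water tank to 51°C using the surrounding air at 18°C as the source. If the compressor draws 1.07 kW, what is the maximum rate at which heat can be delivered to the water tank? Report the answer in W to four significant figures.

10510 W

In absolute terms T_C = 291.15 K and T_H = 324.15 K, so ΔT = 33.00 K.
COP_Carnot = T_H/ΔT = 324.15/33.00 = 9.823.
Q̇_max = COP_Carnot × Ẇ = 9.823 × 1.070 kW = 10.51 kW = 10510 W.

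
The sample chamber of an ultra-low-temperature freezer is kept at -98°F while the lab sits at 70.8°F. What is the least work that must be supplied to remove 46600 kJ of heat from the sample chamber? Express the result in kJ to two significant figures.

In absolute terms T_C = 200.93 K and T_H = 294.71 K, so ΔT = 93.78 K.
The reversible limit is COP_R = T_C/ΔT = 2.143, so W_min = Q_C/COP = Q_C·ΔT/T_C.
W_min = 46600 × 93.78/200.93 = 21750 kJ.

22000 kJ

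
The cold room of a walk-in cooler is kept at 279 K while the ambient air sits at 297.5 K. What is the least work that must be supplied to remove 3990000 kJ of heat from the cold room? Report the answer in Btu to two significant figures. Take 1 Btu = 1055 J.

The reservoir spacing is ΔT = 297.5 − 279 = 18.50 K.
The reversible limit is COP_R = T_C/ΔT = 15.08, so W_min = Q_C/COP = Q_C·ΔT/T_C.
W_min = 3990000 × 18.50/279.00 = 264600 kJ = 250800 Btu.

250000 Btu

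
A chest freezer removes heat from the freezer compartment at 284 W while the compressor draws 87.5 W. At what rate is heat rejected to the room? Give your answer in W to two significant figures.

370 W

For a cyclic device the first law requires Q̇_H = Q̇_C + Ẇ.
Q̇_H = Q̇_C + Ẇ = 371.5 W.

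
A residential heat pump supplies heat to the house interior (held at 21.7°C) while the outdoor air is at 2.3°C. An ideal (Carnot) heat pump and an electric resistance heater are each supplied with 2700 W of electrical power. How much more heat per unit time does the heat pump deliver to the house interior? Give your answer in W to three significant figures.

In absolute terms T_C = 275.45 K and T_H = 294.85 K, so ΔT = 19.40 K.
COP_Carnot = T_H/ΔT = 294.85/19.40 = 15.20.
The heat pump delivers Q̇_H = COP × Ẇ = 41040 W; the resistance heater delivers Ẇ = 2700 W.
Extra = (COP − 1)·Ẇ = 38340 W.

38300 W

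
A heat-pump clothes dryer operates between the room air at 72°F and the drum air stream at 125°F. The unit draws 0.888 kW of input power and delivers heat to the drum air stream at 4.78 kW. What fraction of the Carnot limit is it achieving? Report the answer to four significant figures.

0.4880

COP_actual = Q̇_H/Ẇ = 4.780/0.8880 = 5.383.
In absolute terms T_C = 295.37 K and T_H = 324.82 K, so ΔT = 29.44 K.
COP_Carnot = T_H/ΔT = 324.82/29.44 = 11.03.
η_II = COP_actual/COP_Carnot = 5.383/11.03 = 0.4880.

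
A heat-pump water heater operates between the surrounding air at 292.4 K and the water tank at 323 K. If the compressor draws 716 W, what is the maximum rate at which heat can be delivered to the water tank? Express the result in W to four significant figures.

7558 W

The reservoir spacing is ΔT = 323 − 292.4 = 30.60 K.
COP_Carnot = T_H/ΔT = 323.00/30.60 = 10.56.
Q̇_max = COP_Carnot × Ẇ = 10.56 × 716.0 W = 7558 W.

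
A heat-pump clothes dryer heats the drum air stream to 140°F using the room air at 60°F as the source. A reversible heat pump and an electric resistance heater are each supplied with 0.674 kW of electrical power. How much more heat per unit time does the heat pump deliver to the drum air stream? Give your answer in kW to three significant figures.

In absolute terms T_C = 288.71 K and T_H = 333.15 K, so ΔT = 44.44 K.
COP_Carnot = T_H/ΔT = 333.15/44.44 = 7.496.
The heat pump delivers Q̇_H = COP × Ẇ = 5.052 kW; the resistance heater delivers Ẇ = 0.6740 kW.
Extra = (COP − 1)·Ẇ = 4.378 kW.

4.38 kW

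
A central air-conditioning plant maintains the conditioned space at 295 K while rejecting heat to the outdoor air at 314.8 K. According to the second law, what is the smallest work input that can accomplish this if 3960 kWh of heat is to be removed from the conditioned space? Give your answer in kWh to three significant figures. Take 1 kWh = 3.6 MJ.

266 kWh

The reservoir spacing is ΔT = 314.8 − 295 = 19.80 K.
The reversible limit is COP_R = T_C/ΔT = 14.90, so W_min = Q_C/COP = Q_C·ΔT/T_C.
W_min = 3960 × 19.80/295.00 = 265.8 kWh.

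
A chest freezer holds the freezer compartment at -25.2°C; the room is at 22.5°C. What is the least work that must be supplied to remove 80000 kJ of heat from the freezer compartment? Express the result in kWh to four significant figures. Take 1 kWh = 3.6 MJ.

In absolute terms T_C = 247.95 K and T_H = 295.65 K, so ΔT = 47.70 K.
The reversible limit is COP_R = T_C/ΔT = 5.198, so W_min = Q_C/COP = Q_C·ΔT/T_C.
W_min = 80000 × 47.70/247.95 = 15390 kJ = 4.275 kWh.

4.275 kWh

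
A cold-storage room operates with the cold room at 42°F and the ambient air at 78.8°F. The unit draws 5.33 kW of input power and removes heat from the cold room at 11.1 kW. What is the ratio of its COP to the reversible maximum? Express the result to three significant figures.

0.153

COP_actual = Q̇_C/Ẇ = 11.10/5.330 = 2.083.
In absolute terms T_C = 278.71 K and T_H = 299.15 K, so ΔT = 20.44 K.
COP_Carnot = T_C/ΔT = 278.71/20.44 = 13.63.
η_II = COP_actual/COP_Carnot = 2.083/13.63 = 0.1528.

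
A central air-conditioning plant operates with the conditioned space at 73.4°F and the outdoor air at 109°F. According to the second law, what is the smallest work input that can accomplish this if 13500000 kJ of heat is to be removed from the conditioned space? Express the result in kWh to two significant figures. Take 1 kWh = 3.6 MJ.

250 kWh

In absolute terms T_C = 296.15 K and T_H = 315.93 K, so ΔT = 19.78 K.
The reversible limit is COP_R = T_C/ΔT = 14.97, so W_min = Q_C/COP = Q_C·ΔT/T_C.
W_min = 13500000 × 19.78/296.15 = 901600 kJ = 250.4 kWh.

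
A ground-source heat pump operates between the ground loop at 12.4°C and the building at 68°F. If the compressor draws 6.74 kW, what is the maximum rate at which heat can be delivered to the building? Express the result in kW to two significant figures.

260 kW

In absolute terms T_C = 285.55 K and T_H = 293.15 K, so ΔT = 7.600 K.
COP_Carnot = T_H/ΔT = 293.15/7.600 = 38.57.
Q̇_max = COP_Carnot × Ẇ = 38.57 × 6.740 kW = 260.0 kW.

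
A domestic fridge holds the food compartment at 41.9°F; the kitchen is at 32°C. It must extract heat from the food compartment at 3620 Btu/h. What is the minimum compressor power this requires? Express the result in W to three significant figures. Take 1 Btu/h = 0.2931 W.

101 W

In absolute terms T_C = 278.65 K and T_H = 305.15 K, so ΔT = 26.50 K.
COP_Carnot = T_C/ΔT = 278.65/26.50 = 10.52.
Ẇ_min = Q̇/COP_Carnot = 3620/10.52 = 344.3 Btu/h = 100.9 W.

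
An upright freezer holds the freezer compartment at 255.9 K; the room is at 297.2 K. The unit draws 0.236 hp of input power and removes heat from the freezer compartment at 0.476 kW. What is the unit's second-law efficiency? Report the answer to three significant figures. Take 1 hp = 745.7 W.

0.437

Converting, Q̇_C = 0.4760 kW = 0.6383 hp, so COP_actual = Q̇_C/Ẇ = 0.6383/0.2360 = 2.705.
The reservoir spacing is ΔT = 297.2 − 255.9 = 41.30 K.
COP_Carnot = T_C/ΔT = 255.90/41.30 = 6.196.
η_II = COP_actual/COP_Carnot = 2.705/6.196 = 0.4365.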